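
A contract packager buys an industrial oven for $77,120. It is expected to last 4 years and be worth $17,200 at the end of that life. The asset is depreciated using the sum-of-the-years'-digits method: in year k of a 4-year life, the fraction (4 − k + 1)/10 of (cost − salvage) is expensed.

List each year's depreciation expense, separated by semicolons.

$23,968; $17,976; $11,984; $5,992

Depreciable base = $77,120 − $17,200 = $59,920.
Sum of the years' digits = 4+3+2+1 = 10.
Year 1: $59,920 × 4/10 = $23,968. Book value $53,152.
Year 2: $59,920 × 3/10 = $17,976. Book value $35,176.
Year 3: $59,920 × 2/10 = $11,984. Book value $23,192.
Year 4: $59,920 × 1/10 = $5,992. Book value $17,200.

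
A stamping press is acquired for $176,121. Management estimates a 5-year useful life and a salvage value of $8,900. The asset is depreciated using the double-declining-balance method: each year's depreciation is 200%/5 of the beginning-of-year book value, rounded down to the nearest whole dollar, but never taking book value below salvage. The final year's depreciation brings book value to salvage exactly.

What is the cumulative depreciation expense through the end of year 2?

$112,717

Depreciable base = $176,121 − $8,900 = $167,221.
Year 1: ⌊$176,121 × 200%/5⌋ = $70,448. Book value $105,673.
Year 2: ⌊$105,673 × 200%/5⌋ = $42,269. Book value $63,404.
Accumulated through year 2 = $176,121 − $63,404 = $112,717.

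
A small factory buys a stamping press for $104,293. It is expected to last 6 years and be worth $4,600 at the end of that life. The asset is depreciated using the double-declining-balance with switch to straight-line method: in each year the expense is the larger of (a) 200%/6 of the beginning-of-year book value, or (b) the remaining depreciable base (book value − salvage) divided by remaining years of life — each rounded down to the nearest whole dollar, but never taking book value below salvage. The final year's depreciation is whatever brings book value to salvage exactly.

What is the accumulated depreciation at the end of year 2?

$57,940

Depreciable base = $104,293 − $4,600 = $99,693.
Year 1: DB = ⌊$104,293 × 200%/6⌋ = $34,764; SL = ⌊$99,693/6⌋ = $16,615 → take DB $34,764. Book value $69,529.
Year 2: DB = ⌊$69,529 × 200%/6⌋ = $23,176; SL = ⌊$64,929/5⌋ = $12,985 → take DB $23,176. Book value $46,353.
Accumulated through year 2 = $104,293 − $46,353 = $57,940.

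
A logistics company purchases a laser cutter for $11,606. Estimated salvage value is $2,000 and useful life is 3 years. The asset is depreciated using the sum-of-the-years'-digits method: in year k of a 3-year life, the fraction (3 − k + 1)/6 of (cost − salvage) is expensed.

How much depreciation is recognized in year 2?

$3,202

Depreciable base = $11,606 − $2,000 = $9,606.
Sum of the years' digits = 3+2+1 = 6.
Year 1: $9,606 × 3/6 = $4,803. Book value $6,803.
Year 2: $9,606 × 2/6 = $3,202. Book value $3,601.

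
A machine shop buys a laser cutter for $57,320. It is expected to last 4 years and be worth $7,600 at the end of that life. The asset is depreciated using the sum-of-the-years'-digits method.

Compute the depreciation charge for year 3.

Depreciable base = $57,320 − $7,600 = $49,720.
Sum of the years' digits = 4+3+2+1 = 10.
Year 1: $49,720 × 4/10 = $19,888. Book value $37,432.
Year 2: $49,720 × 3/10 = $14,916. Book value $22,516.
Year 3: $49,720 × 2/10 = $9,944. Book value $12,572.

$9,944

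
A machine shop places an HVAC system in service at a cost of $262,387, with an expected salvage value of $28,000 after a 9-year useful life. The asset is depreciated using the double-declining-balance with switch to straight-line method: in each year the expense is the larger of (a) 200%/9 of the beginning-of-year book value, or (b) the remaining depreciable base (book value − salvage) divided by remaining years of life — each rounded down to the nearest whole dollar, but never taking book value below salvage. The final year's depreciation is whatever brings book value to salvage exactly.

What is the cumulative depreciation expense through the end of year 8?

$227,247

Depreciable base = $262,387 − $28,000 = $234,387.
Year 1: DB = ⌊$262,387 × 200%/9⌋ = $58,308; SL = ⌊$234,387/9⌋ = $26,043 → take DB $58,308. Book value $204,079.
Year 2: DB = ⌊$204,079 × 200%/9⌋ = $45,350; SL = ⌊$176,079/8⌋ = $22,009 → take DB $45,350. Book value $158,729.
Year 3: DB = ⌊$158,729 × 200%/9⌋ = $35,273; SL = ⌊$130,729/7⌋ = $18,675 → take DB $35,273. Book value $123,456.
Year 4: DB = ⌊$123,456 × 200%/9⌋ = $27,434; SL = ⌊$95,456/6⌋ = $15,909 → take DB $27,434. Book value $96,022.
Year 5: DB = ⌊$96,022 × 200%/9⌋ = $21,338; SL = ⌊$68,022/5⌋ = $13,604 → take DB $21,338. Book value $74,684.
Year 6: DB = ⌊$74,684 × 200%/9⌋ = $16,596; SL = ⌊$46,684/4⌋ = $11,671 → take DB $16,596. Book value $58,088.
Year 7: DB = ⌊$58,088 × 200%/9⌋ = $12,908; SL = ⌊$30,088/3⌋ = $10,029 → take DB $12,908. Book value $45,180.
Year 8: DB = ⌊$45,180 × 200%/9⌋ = $10,040; SL = ⌊$17,180/2⌋ = $8,590 → take DB $10,040. Book value $35,140.
Accumulated through year 8 = $262,387 − $35,140 = $227,247.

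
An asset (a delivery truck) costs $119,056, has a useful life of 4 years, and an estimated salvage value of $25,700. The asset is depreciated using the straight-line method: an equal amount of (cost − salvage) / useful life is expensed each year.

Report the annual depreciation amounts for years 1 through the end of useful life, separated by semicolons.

Depreciable base = $119,056 − $25,700 = $93,356.
Annual expense = $93,356 / 4 = $23,339.
End of year 1: book value $95,717.
End of year 2: book value $72,378.
End of year 3: book value $49,039.
End of year 4: book value $25,700.

$23,339; $23,339; $23,339; $23,339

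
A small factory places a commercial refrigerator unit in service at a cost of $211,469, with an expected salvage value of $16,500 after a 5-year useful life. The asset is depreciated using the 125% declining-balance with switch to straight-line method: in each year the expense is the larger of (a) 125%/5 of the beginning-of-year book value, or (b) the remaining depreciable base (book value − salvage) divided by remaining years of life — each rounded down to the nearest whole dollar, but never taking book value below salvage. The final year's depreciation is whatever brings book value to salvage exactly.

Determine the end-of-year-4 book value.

Depreciable base = $211,469 − $16,500 = $194,969.
Year 1: DB = ⌊$211,469 × 125%/5⌋ = $52,867; SL = ⌊$194,969/5⌋ = $38,993 → take DB $52,867. Book value $158,602.
Year 2: DB = ⌊$158,602 × 125%/5⌋ = $39,650; SL = ⌊$142,102/4⌋ = $35,525 → take DB $39,650. Book value $118,952.
Year 3: DB = ⌊$118,952 × 125%/5⌋ = $29,738; SL = ⌊$102,452/3⌋ = $34,150 → take SL $34,150. Book value $84,802.
Year 4: DB = ⌊$84,802 × 125%/5⌋ = $21,200; SL = ⌊$68,302/2⌋ = $34,151 → take SL $34,151. Book value $50,651.

$50,651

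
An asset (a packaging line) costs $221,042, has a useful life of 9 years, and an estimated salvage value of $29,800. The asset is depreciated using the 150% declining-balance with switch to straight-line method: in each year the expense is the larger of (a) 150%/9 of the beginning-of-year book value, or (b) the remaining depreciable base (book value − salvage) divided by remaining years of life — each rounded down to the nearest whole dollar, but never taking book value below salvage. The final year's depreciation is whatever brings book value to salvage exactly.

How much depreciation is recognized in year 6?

$14,805

Depreciable base = $221,042 − $29,800 = $191,242.
Year 1: DB = ⌊$221,042 × 150%/9⌋ = $36,840; SL = ⌊$191,242/9⌋ = $21,249 → take DB $36,840. Book value $184,202.
Year 2: DB = ⌊$184,202 × 150%/9⌋ = $30,700; SL = ⌊$154,402/8⌋ = $19,300 → take DB $30,700. Book value $153,502.
Year 3: DB = ⌊$153,502 × 150%/9⌋ = $25,583; SL = ⌊$123,702/7⌋ = $17,671 → take DB $25,583. Book value $127,919.
Year 4: DB = ⌊$127,919 × 150%/9⌋ = $21,319; SL = ⌊$98,119/6⌋ = $16,353 → take DB $21,319. Book value $106,600.
Year 5: DB = ⌊$106,600 × 150%/9⌋ = $17,766; SL = ⌊$76,800/5⌋ = $15,360 → take DB $17,766. Book value $88,834.
Year 6: DB = ⌊$88,834 × 150%/9⌋ = $14,805; SL = ⌊$59,034/4⌋ = $14,758 → take DB $14,805. Book value $74,029.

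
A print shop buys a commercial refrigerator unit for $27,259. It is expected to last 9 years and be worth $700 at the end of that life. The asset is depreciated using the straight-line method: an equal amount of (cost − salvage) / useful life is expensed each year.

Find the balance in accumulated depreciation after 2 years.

Depreciable base = $27,259 − $700 = $26,559.
Annual expense = $26,559 / 9 = $2,951.
End of year 1: book value $24,308.
End of year 2: book value $21,357.
Accumulated through year 2 = $27,259 − $21,357 = $5,902.

$5,902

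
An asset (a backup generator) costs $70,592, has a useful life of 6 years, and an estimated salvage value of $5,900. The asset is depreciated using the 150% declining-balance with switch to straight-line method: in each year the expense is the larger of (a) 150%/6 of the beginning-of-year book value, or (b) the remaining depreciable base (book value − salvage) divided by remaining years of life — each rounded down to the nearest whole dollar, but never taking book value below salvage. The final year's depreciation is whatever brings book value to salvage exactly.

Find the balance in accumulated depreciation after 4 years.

$48,771

Depreciable base = $70,592 − $5,900 = $64,692.
Year 1: DB = ⌊$70,592 × 150%/6⌋ = $17,648; SL = ⌊$64,692/6⌋ = $10,782 → take DB $17,648. Book value $52,944.
Year 2: DB = ⌊$52,944 × 150%/6⌋ = $13,236; SL = ⌊$47,044/5⌋ = $9,408 → take DB $13,236. Book value $39,708.
Year 3: DB = ⌊$39,708 × 150%/6⌋ = $9,927; SL = ⌊$33,808/4⌋ = $8,452 → take DB $9,927. Book value $29,781.
Year 4: DB = ⌊$29,781 × 150%/6⌋ = $7,445; SL = ⌊$23,881/3⌋ = $7,960 → take SL $7,960. Book value $21,821.
Accumulated through year 4 = $70,592 − $21,821 = $48,771.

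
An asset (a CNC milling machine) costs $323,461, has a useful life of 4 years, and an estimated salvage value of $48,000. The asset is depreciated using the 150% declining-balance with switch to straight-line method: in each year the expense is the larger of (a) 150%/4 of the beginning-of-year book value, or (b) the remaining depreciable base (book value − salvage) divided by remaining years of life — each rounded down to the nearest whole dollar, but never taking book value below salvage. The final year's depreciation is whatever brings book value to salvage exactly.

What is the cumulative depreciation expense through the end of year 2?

$197,108

Depreciable base = $323,461 − $48,000 = $275,461.
Year 1: DB = ⌊$323,461 × 150%/4⌋ = $121,297; SL = ⌊$275,461/4⌋ = $68,865 → take DB $121,297. Book value $202,164.
Year 2: DB = ⌊$202,164 × 150%/4⌋ = $75,811; SL = ⌊$154,164/3⌋ = $51,388 → take DB $75,811. Book value $126,353.
Accumulated through year 2 = $323,461 − $126,353 = $197,108.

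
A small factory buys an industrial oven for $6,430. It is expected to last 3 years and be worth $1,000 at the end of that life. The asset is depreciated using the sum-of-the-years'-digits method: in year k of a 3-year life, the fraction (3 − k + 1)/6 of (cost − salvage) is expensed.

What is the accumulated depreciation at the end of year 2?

Depreciable base = $6,430 − $1,000 = $5,430.
Sum of the years' digits = 3+2+1 = 6.
Year 1: $5,430 × 3/6 = $2,715. Book value $3,715.
Year 2: $5,430 × 2/6 = $1,810. Book value $1,905.
Accumulated through year 2 = $6,430 − $1,905 = $4,525.

$4,525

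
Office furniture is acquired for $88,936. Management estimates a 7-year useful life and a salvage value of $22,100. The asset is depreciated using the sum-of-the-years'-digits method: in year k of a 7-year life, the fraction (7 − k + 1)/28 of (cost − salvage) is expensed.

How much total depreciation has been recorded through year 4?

$52,514

Depreciable base = $88,936 − $22,100 = $66,836.
Sum of the years' digits = 7+6+5+4+3+2+1 = 28.
Year 1: $66,836 × 7/28 = $16,709. Book value $72,227.
Year 2: $66,836 × 6/28 = $14,322. Book value $57,905.
Year 3: $66,836 × 5/28 = $11,935. Book value $45,970.
Year 4: $66,836 × 4/28 = $9,548. Book value $36,422.
Accumulated through year 4 = $88,936 − $36,422 = $52,514.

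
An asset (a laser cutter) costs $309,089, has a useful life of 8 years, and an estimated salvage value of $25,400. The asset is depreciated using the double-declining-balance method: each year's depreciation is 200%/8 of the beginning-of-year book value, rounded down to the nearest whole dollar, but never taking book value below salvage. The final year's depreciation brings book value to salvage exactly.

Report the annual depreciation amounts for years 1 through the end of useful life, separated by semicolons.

$77,272; $57,954; $43,465; $32,599; $24,449; $18,337; $13,753; $15,860

Depreciable base = $309,089 − $25,400 = $283,689.
Year 1: ⌊$309,089 × 200%/8⌋ = $77,272. Book value $231,817.
Year 2: ⌊$231,817 × 200%/8⌋ = $57,954. Book value $173,863.
Year 3: ⌊$173,863 × 200%/8⌋ = $43,465. Book value $130,398.
Year 4: ⌊$130,398 × 200%/8⌋ = $32,599. Book value $97,799.
Year 5: ⌊$97,799 × 200%/8⌋ = $24,449. Book value $73,350.
Year 6: ⌊$73,350 × 200%/8⌋ = $18,337. Book value $55,013.
Year 7: ⌊$55,013 × 200%/8⌋ = $13,753. Book value $41,260.
Year 8 (final): $41,260 − $25,400 = $15,860. Book value $25,400.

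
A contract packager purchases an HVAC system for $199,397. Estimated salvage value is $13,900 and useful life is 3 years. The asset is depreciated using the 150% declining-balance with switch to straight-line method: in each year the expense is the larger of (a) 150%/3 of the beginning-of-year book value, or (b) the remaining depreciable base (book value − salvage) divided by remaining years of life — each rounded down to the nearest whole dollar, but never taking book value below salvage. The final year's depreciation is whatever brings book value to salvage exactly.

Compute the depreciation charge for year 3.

Depreciable base = $199,397 − $13,900 = $185,497.
Year 1: DB = ⌊$199,397 × 150%/3⌋ = $99,698; SL = ⌊$185,497/3⌋ = $61,832 → take DB $99,698. Book value $99,699.
Year 2: DB = ⌊$99,699 × 150%/3⌋ = $49,849; SL = ⌊$85,799/2⌋ = $42,899 → take DB $49,849. Book value $49,850.
Year 3 (final): $49,850 − $13,900 = $35,950. Book value $13,900.

$35,950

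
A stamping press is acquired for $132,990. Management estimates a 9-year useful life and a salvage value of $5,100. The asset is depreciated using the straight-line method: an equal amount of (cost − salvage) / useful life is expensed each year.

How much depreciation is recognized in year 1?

Depreciable base = $132,990 − $5,100 = $127,890.
Annual expense = $127,890 / 9 = $14,210.

$14,210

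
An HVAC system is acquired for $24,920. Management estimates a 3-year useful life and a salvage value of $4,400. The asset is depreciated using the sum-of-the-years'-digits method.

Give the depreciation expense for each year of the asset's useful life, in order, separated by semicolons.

$10,260; $6,840; $3,420

Depreciable base = $24,920 − $4,400 = $20,520.
Sum of the years' digits = 3+2+1 = 6.
Year 1: $20,520 × 3/6 = $10,260. Book value $14,660.
Year 2: $20,520 × 2/6 = $6,840. Book value $7,820.
Year 3: $20,520 × 1/6 = $3,420. Book value $4,400.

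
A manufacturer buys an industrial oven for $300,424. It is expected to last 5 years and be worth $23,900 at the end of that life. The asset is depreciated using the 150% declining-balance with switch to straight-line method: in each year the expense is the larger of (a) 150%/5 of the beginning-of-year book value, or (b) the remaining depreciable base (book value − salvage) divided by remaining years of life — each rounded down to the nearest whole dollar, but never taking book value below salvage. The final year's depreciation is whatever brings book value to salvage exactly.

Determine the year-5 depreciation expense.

Depreciable base = $300,424 − $23,900 = $276,524.
Year 1: DB = ⌊$300,424 × 150%/5⌋ = $90,127; SL = ⌊$276,524/5⌋ = $55,304 → take DB $90,127. Book value $210,297.
Year 2: DB = ⌊$210,297 × 150%/5⌋ = $63,089; SL = ⌊$186,397/4⌋ = $46,599 → take DB $63,089. Book value $147,208.
Year 3: DB = ⌊$147,208 × 150%/5⌋ = $44,162; SL = ⌊$123,308/3⌋ = $41,102 → take DB $44,162. Book value $103,046.
Year 4: DB = ⌊$103,046 × 150%/5⌋ = $30,913; SL = ⌊$79,146/2⌋ = $39,573 → take SL $39,573. Book value $63,473.
Year 5 (final): $63,473 − $23,900 = $39,573. Book value $23,900.

$39,573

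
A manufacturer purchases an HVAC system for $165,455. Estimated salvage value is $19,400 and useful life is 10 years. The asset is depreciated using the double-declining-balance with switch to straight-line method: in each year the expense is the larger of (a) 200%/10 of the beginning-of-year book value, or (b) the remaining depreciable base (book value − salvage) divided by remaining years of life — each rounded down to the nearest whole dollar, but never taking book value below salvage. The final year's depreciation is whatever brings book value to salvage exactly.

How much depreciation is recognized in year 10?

$2,808

Depreciable base = $165,455 − $19,400 = $146,055.
Year 1: DB = ⌊$165,455 × 200%/10⌋ = $33,091; SL = ⌊$146,055/10⌋ = $14,605 → take DB $33,091. Book value $132,364.
Year 2: DB = ⌊$132,364 × 200%/10⌋ = $26,472; SL = ⌊$112,964/9⌋ = $12,551 → take DB $26,472. Book value $105,892.
Year 3: DB = ⌊$105,892 × 200%/10⌋ = $21,178; SL = ⌊$86,492/8⌋ = $10,811 → take DB $21,178. Book value $84,714.
Year 4: DB = ⌊$84,714 × 200%/10⌋ = $16,942; SL = ⌊$65,314/7⌋ = $9,330 → take DB $16,942. Book value $67,772.
Year 5: DB = ⌊$67,772 × 200%/10⌋ = $13,554; SL = ⌊$48,372/6⌋ = $8,062 → take DB $13,554. Book value $54,218.
Year 6: DB = ⌊$54,218 × 200%/10⌋ = $10,843; SL = ⌊$34,818/5⌋ = $6,963 → take DB $10,843. Book value $43,375.
Year 7: DB = ⌊$43,375 × 200%/10⌋ = $8,675; SL = ⌊$23,975/4⌋ = $5,993 → take DB $8,675. Book value $34,700.
Year 8: DB = ⌊$34,700 × 200%/10⌋ = $6,940; SL = ⌊$15,300/3⌋ = $5,100 → take DB $6,940. Book value $27,760.
Year 9: DB = ⌊$27,760 × 200%/10⌋ = $5,552; SL = ⌊$8,360/2⌋ = $4,180 → take DB $5,552. Book value $22,208.
Year 10 (final): $22,208 − $19,400 = $2,808. Book value $19,400.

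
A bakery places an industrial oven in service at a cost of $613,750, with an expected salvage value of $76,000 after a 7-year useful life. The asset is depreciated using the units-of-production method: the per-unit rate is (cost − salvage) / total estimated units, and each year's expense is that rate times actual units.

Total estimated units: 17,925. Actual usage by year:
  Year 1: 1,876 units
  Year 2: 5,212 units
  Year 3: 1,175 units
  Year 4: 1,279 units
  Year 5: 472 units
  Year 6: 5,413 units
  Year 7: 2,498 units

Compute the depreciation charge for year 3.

$35,250

Depreciable base = $613,750 − $76,000 = $537,750.
Rate = $537,750 / 17,925 units = $30 per unit.
Year 1: 1,876 × $30 = $56,280. Book value $557,470.
Year 2: 5,212 × $30 = $156,360. Book value $401,110.
Year 3: 1,175 × $30 = $35,250. Book value $365,860.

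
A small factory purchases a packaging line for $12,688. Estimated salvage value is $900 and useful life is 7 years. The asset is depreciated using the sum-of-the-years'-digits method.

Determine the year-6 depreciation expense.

Depreciable base = $12,688 − $900 = $11,788.
Sum of the years' digits = 7+6+5+4+3+2+1 = 28.
Year 1: $11,788 × 7/28 = $2,947. Book value $9,741.
Year 2: $11,788 × 6/28 = $2,526. Book value $7,215.
Year 3: $11,788 × 5/28 = $2,105. Book value $5,110.
Year 4: $11,788 × 4/28 = $1,684. Book value $3,426.
Year 5: $11,788 × 3/28 = $1,263. Book value $2,163.
Year 6: $11,788 × 2/28 = $842. Book value $1,321.

$842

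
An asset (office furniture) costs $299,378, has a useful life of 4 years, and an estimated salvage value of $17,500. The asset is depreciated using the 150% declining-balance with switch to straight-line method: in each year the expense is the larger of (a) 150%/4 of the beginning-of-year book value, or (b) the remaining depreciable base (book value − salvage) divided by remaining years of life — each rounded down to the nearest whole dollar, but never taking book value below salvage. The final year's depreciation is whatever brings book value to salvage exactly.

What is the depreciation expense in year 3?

$49,722

Depreciable base = $299,378 − $17,500 = $281,878.
Year 1: DB = ⌊$299,378 × 150%/4⌋ = $112,266; SL = ⌊$281,878/4⌋ = $70,469 → take DB $112,266. Book value $187,112.
Year 2: DB = ⌊$187,112 × 150%/4⌋ = $70,167; SL = ⌊$169,612/3⌋ = $56,537 → take DB $70,167. Book value $116,945.
Year 3: DB = ⌊$116,945 × 150%/4⌋ = $43,854; SL = ⌊$99,445/2⌋ = $49,722 → take SL $49,722. Book value $67,223.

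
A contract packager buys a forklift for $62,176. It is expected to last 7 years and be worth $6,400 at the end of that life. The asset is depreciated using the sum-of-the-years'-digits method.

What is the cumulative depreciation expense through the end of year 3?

Depreciable base = $62,176 − $6,400 = $55,776.
Sum of the years' digits = 7+6+5+4+3+2+1 = 28.
Year 1: $55,776 × 7/28 = $13,944. Book value $48,232.
Year 2: $55,776 × 6/28 = $11,952. Book value $36,280.
Year 3: $55,776 × 5/28 = $9,960. Book value $26,320.
Accumulated through year 3 = $62,176 − $26,320 = $35,856.

$35,856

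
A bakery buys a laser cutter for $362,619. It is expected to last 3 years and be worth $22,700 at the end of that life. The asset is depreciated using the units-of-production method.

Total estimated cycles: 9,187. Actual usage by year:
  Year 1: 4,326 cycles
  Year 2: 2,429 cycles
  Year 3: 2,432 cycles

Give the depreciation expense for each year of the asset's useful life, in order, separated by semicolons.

$160,062; $89,873; $89,984

Depreciable base = $362,619 − $22,700 = $339,919.
Rate = $339,919 / 9,187 cycles = $37 per cycle.
Year 1: 4,326 × $37 = $160,062. Book value $202,557.
Year 2: 2,429 × $37 = $89,873. Book value $112,684.
Year 3: 2,432 × $37 = $89,984. Book value $22,700.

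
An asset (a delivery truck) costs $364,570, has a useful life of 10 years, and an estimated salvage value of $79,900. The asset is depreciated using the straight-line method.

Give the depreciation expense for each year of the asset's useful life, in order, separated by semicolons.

Depreciable base = $364,570 − $79,900 = $284,670.
Annual expense = $284,670 / 10 = $28,467.
End of year 1: book value $336,103.
End of year 2: book value $307,636.
End of year 3: book value $279,169.
End of year 4: book value $250,702.
End of year 5: book value $222,235.
End of year 6: book value $193,768.
End of year 7: book value $165,301.
End of year 8: book value $136,834.
End of year 9: book value $108,367.
End of year 10: book value $79,900.

$28,467; $28,467; $28,467; $28,467; $28,467; $28,467; $28,467; $28,467; $28,467; $28,467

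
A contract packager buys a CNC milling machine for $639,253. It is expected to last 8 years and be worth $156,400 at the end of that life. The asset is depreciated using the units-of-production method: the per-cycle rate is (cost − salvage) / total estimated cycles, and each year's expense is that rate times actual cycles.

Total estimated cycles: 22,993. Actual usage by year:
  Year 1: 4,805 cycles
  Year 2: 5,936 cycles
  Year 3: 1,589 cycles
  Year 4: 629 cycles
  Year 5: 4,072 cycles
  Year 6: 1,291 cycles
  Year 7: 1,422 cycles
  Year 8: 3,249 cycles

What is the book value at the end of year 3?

Depreciable base = $639,253 − $156,400 = $482,853.
Rate = $482,853 / 22,993 cycles = $21 per cycle.
Year 1: 4,805 × $21 = $100,905. Book value $538,348.
Year 2: 5,936 × $21 = $124,656. Book value $413,692.
Year 3: 1,589 × $21 = $33,369. Book value $380,323.

$380,323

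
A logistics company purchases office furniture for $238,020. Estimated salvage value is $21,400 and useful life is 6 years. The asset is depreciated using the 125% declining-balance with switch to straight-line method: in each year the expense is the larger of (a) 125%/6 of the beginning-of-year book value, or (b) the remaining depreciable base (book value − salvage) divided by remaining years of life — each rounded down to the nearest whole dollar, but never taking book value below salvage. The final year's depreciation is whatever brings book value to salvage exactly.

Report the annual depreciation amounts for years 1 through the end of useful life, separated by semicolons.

Depreciable base = $238,020 − $21,400 = $216,620.
Year 1: DB = ⌊$238,020 × 125%/6⌋ = $49,587; SL = ⌊$216,620/6⌋ = $36,103 → take DB $49,587. Book value $188,433.
Year 2: DB = ⌊$188,433 × 125%/6⌋ = $39,256; SL = ⌊$167,033/5⌋ = $33,406 → take DB $39,256. Book value $149,177.
Year 3: DB = ⌊$149,177 × 125%/6⌋ = $31,078; SL = ⌊$127,777/4⌋ = $31,944 → take SL $31,944. Book value $117,233.
Year 4: DB = ⌊$117,233 × 125%/6⌋ = $24,423; SL = ⌊$95,833/3⌋ = $31,944 → take SL $31,944. Book value $85,289.
Year 5: DB = ⌊$85,289 × 125%/6⌋ = $17,768; SL = ⌊$63,889/2⌋ = $31,944 → take SL $31,944. Book value $53,345.
Year 6 (final): $53,345 − $21,400 = $31,945. Book value $21,400.

$49,587; $39,256; $31,944; $31,944; $31,944; $31,945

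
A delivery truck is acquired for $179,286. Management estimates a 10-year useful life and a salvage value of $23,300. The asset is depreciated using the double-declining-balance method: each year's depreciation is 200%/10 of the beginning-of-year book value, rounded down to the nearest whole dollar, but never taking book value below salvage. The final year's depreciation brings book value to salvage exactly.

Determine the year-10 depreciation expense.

Depreciable base = $179,286 − $23,300 = $155,986.
Year 1: ⌊$179,286 × 200%/10⌋ = $35,857. Book value $143,429.
Year 2: ⌊$143,429 × 200%/10⌋ = $28,685. Book value $114,744.
Year 3: ⌊$114,744 × 200%/10⌋ = $22,948. Book value $91,796.
Year 4: ⌊$91,796 × 200%/10⌋ = $18,359. Book value $73,437.
Year 5: ⌊$73,437 × 200%/10⌋ = $14,687. Book value $58,750.
Year 6: ⌊$58,750 × 200%/10⌋ = $11,750. Book value $47,000.
Year 7: ⌊$47,000 × 200%/10⌋ = $9,400. Book value $37,600.
Year 8: ⌊$37,600 × 200%/10⌋ = $7,520. Book value $30,080.
Year 9: ⌊$30,080 × 200%/10⌋ = $6,016. Book value $24,064.
Year 10 (final): $24,064 − $23,300 = $764. Book value $23,300.

$764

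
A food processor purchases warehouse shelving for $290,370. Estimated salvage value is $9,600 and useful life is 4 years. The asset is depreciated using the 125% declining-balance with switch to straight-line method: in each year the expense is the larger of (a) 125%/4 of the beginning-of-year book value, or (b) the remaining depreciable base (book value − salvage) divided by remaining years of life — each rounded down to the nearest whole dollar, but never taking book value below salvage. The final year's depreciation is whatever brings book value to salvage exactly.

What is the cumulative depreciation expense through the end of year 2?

Depreciable base = $290,370 − $9,600 = $280,770.
Year 1: DB = ⌊$290,370 × 125%/4⌋ = $90,740; SL = ⌊$280,770/4⌋ = $70,192 → take DB $90,740. Book value $199,630.
Year 2: DB = ⌊$199,630 × 125%/4⌋ = $62,384; SL = ⌊$190,030/3⌋ = $63,343 → take SL $63,343. Book value $136,287.
Accumulated through year 2 = $290,370 − $136,287 = $154,083.

$154,083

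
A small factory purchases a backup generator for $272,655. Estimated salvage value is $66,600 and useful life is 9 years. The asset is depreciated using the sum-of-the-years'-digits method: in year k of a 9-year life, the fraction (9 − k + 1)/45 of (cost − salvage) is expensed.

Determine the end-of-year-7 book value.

$80,337

Depreciable base = $272,655 − $66,600 = $206,055.
Sum of the years' digits = 9+8+7+6+5+4+3+2+1 = 45.
Year 1: $206,055 × 9/45 = $41,211. Book value $231,444.
Year 2: $206,055 × 8/45 = $36,632. Book value $194,812.
Year 3: $206,055 × 7/45 = $32,053. Book value $162,759.
Year 4: $206,055 × 6/45 = $27,474. Book value $135,285.
Year 5: $206,055 × 5/45 = $22,895. Book value $112,390.
Year 6: $206,055 × 4/45 = $18,316. Book value $94,074.
Year 7: $206,055 × 3/45 = $13,737. Book value $80,337.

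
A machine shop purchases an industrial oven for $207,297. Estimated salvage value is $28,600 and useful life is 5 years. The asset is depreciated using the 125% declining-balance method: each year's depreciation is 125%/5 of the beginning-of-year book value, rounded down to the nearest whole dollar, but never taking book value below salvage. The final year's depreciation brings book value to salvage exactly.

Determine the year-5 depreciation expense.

$36,991

Depreciable base = $207,297 − $28,600 = $178,697.
Year 1: ⌊$207,297 × 125%/5⌋ = $51,824. Book value $155,473.
Year 2: ⌊$155,473 × 125%/5⌋ = $38,868. Book value $116,605.
Year 3: ⌊$116,605 × 125%/5⌋ = $29,151. Book value $87,454.
Year 4: ⌊$87,454 × 125%/5⌋ = $21,863. Book value $65,591.
Year 5 (final): $65,591 − $28,600 = $36,991. Book value $28,600.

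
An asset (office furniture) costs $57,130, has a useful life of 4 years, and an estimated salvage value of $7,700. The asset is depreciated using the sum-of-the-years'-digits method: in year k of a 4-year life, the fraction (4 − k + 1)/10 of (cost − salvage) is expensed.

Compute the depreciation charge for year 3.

$9,886

Depreciable base = $57,130 − $7,700 = $49,430.
Sum of the years' digits = 4+3+2+1 = 10.
Year 1: $49,430 × 4/10 = $19,772. Book value $37,358.
Year 2: $49,430 × 3/10 = $14,829. Book value $22,529.
Year 3: $49,430 × 2/10 = $9,886. Book value $12,643.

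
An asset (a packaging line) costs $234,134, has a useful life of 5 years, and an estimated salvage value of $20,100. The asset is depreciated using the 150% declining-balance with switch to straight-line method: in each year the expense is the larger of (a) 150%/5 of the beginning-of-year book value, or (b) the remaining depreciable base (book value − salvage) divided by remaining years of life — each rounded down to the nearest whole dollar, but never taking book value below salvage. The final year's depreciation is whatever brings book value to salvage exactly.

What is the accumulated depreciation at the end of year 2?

$119,408

Depreciable base = $234,134 − $20,100 = $214,034.
Year 1: DB = ⌊$234,134 × 150%/5⌋ = $70,240; SL = ⌊$214,034/5⌋ = $42,806 → take DB $70,240. Book value $163,894.
Year 2: DB = ⌊$163,894 × 150%/5⌋ = $49,168; SL = ⌊$143,794/4⌋ = $35,948 → take DB $49,168. Book value $114,726.
Accumulated through year 2 = $234,134 − $114,726 = $119,408.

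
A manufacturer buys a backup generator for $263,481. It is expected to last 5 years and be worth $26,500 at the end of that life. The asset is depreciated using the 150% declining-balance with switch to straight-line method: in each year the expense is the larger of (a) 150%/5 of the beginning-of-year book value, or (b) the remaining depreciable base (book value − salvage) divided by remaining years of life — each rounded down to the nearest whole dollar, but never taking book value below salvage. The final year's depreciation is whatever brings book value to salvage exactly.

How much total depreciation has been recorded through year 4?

$205,043

Depreciable base = $263,481 − $26,500 = $236,981.
Year 1: DB = ⌊$263,481 × 150%/5⌋ = $79,044; SL = ⌊$236,981/5⌋ = $47,396 → take DB $79,044. Book value $184,437.
Year 2: DB = ⌊$184,437 × 150%/5⌋ = $55,331; SL = ⌊$157,937/4⌋ = $39,484 → take DB $55,331. Book value $129,106.
Year 3: DB = ⌊$129,106 × 150%/5⌋ = $38,731; SL = ⌊$102,606/3⌋ = $34,202 → take DB $38,731. Book value $90,375.
Year 4: DB = ⌊$90,375 × 150%/5⌋ = $27,112; SL = ⌊$63,875/2⌋ = $31,937 → take SL $31,937. Book value $58,438.
Accumulated through year 4 = $263,481 − $58,438 = $205,043.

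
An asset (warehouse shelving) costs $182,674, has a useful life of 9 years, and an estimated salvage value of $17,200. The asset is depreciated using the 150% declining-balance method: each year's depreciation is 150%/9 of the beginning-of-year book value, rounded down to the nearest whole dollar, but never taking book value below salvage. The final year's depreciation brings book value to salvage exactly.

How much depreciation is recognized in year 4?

$17,619

Depreciable base = $182,674 − $17,200 = $165,474.
Year 1: ⌊$182,674 × 150%/9⌋ = $30,445. Book value $152,229.
Year 2: ⌊$152,229 × 150%/9⌋ = $25,371. Book value $126,858.
Year 3: ⌊$126,858 × 150%/9⌋ = $21,143. Book value $105,715.
Year 4: ⌊$105,715 × 150%/9⌋ = $17,619. Book value $88,096.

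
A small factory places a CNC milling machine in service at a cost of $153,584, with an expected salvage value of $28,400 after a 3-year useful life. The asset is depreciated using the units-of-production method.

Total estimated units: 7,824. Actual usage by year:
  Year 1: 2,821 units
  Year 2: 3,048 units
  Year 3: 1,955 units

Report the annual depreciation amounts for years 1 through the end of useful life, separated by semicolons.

$45,136; $48,768; $31,280

Depreciable base = $153,584 − $28,400 = $125,184.
Rate = $125,184 / 7,824 units = $16 per unit.
Year 1: 2,821 × $16 = $45,136. Book value $108,448.
Year 2: 3,048 × $16 = $48,768. Book value $59,680.
Year 3: 1,955 × $16 = $31,280. Book value $28,400.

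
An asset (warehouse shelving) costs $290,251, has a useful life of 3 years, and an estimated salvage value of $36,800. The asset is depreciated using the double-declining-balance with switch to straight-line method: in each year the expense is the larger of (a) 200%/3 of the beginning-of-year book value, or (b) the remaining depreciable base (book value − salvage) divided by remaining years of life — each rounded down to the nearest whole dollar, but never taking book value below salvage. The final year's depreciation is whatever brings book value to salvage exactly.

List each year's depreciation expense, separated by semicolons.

$193,500; $59,951; $0

Depreciable base = $290,251 − $36,800 = $253,451.
Year 1: DB = ⌊$290,251 × 200%/3⌋ = $193,500; SL = ⌊$253,451/3⌋ = $84,483 → take DB $193,500. Book value $96,751.
Year 2: DB = ⌊$96,751 × 200%/3⌋ = $64,500; SL = ⌊$59,951/2⌋ = $29,975 → take DB $64,500, capped at $59,951. Book value $36,800.
Year 3 (final): $36,800 − $36,800 = $0. Book value $36,800.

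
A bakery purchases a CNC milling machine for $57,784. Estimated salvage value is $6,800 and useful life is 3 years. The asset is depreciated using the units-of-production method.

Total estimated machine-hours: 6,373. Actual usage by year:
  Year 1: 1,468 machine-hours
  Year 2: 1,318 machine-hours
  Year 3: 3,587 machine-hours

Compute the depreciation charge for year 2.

$10,544

Depreciable base = $57,784 − $6,800 = $50,984.
Rate = $50,984 / 6,373 machine-hours = $8 per machine-hour.
Year 1: 1,468 × $8 = $11,744. Book value $46,040.
Year 2: 1,318 × $8 = $10,544. Book value $35,496.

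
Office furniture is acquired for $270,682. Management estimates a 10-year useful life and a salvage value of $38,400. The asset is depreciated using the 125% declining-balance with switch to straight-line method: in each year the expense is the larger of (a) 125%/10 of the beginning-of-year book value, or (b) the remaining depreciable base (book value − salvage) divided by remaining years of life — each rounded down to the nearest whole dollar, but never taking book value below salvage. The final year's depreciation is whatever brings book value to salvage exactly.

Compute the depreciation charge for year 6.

Depreciable base = $270,682 − $38,400 = $232,282.
Year 1: DB = ⌊$270,682 × 125%/10⌋ = $33,835; SL = ⌊$232,282/10⌋ = $23,228 → take DB $33,835. Book value $236,847.
Year 2: DB = ⌊$236,847 × 125%/10⌋ = $29,605; SL = ⌊$198,447/9⌋ = $22,049 → take DB $29,605. Book value $207,242.
Year 3: DB = ⌊$207,242 × 125%/10⌋ = $25,905; SL = ⌊$168,842/8⌋ = $21,105 → take DB $25,905. Book value $181,337.
Year 4: DB = ⌊$181,337 × 125%/10⌋ = $22,667; SL = ⌊$142,937/7⌋ = $20,419 → take DB $22,667. Book value $158,670.
Year 5: DB = ⌊$158,670 × 125%/10⌋ = $19,833; SL = ⌊$120,270/6⌋ = $20,045 → take SL $20,045. Book value $138,625.
Year 6: DB = ⌊$138,625 × 125%/10⌋ = $17,328; SL = ⌊$100,225/5⌋ = $20,045 → take SL $20,045. Book value $118,580.

$20,045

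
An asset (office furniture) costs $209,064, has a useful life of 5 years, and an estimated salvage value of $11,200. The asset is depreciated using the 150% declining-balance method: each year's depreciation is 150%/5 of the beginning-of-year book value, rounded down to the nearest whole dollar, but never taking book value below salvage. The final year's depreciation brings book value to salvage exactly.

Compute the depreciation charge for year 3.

Depreciable base = $209,064 − $11,200 = $197,864.
Year 1: ⌊$209,064 × 150%/5⌋ = $62,719. Book value $146,345.
Year 2: ⌊$146,345 × 150%/5⌋ = $43,903. Book value $102,442.
Year 3: ⌊$102,442 × 150%/5⌋ = $30,732. Book value $71,710.

$30,732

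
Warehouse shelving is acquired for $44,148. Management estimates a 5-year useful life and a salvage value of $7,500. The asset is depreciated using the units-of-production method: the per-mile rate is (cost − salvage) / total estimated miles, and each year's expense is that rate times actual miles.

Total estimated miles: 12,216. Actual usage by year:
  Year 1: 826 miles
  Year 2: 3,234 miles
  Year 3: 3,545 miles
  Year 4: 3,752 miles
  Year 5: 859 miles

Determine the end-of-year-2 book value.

$31,968

Depreciable base = $44,148 − $7,500 = $36,648.
Rate = $36,648 / 12,216 miles = $3 per mile.
Year 1: 826 × $3 = $2,478. Book value $41,670.
Year 2: 3,234 × $3 = $9,702. Book value $31,968.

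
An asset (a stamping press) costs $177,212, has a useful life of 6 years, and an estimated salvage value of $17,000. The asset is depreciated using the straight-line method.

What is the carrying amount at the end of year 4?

$70,404

Depreciable base = $177,212 − $17,000 = $160,212.
Annual expense = $160,212 / 6 = $26,702.
End of year 1: book value $150,510.
End of year 2: book value $123,808.
End of year 3: book value $97,106.
End of year 4: book value $70,404.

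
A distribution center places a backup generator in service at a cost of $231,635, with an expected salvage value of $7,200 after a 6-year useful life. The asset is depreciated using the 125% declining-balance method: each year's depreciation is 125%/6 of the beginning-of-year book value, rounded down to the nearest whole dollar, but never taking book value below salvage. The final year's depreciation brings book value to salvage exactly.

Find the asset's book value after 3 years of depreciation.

$114,931

Depreciable base = $231,635 − $7,200 = $224,435.
Year 1: ⌊$231,635 × 125%/6⌋ = $48,257. Book value $183,378.
Year 2: ⌊$183,378 × 125%/6⌋ = $38,203. Book value $145,175.
Year 3: ⌊$145,175 × 125%/6⌋ = $30,244. Book value $114,931.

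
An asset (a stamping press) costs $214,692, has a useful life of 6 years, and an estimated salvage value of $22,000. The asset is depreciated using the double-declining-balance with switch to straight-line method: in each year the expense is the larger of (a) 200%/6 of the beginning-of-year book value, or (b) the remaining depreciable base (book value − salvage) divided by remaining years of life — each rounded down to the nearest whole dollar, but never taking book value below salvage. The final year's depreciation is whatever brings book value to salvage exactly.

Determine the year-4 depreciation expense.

Depreciable base = $214,692 − $22,000 = $192,692.
Year 1: DB = ⌊$214,692 × 200%/6⌋ = $71,564; SL = ⌊$192,692/6⌋ = $32,115 → take DB $71,564. Book value $143,128.
Year 2: DB = ⌊$143,128 × 200%/6⌋ = $47,709; SL = ⌊$121,128/5⌋ = $24,225 → take DB $47,709. Book value $95,419.
Year 3: DB = ⌊$95,419 × 200%/6⌋ = $31,806; SL = ⌊$73,419/4⌋ = $18,354 → take DB $31,806. Book value $63,613.
Year 4: DB = ⌊$63,613 × 200%/6⌋ = $21,204; SL = ⌊$41,613/3⌋ = $13,871 → take DB $21,204. Book value $42,409.

$21,204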